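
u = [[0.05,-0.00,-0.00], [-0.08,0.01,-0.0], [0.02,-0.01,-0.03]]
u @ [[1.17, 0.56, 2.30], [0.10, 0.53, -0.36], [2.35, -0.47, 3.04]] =[[0.06, 0.03, 0.12], [-0.09, -0.04, -0.19], [-0.05, 0.02, -0.04]]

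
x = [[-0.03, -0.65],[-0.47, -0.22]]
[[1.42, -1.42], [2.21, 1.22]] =x@[[-3.76, -3.69], [-2.01, 2.35]]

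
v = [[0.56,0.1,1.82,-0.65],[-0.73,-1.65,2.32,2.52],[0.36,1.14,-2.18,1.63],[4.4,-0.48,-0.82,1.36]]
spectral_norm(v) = 4.94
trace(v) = -1.91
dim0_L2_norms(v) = [4.51, 2.06, 3.76, 3.36]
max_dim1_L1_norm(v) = 7.22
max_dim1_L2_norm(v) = 4.7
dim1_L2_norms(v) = [2.01, 3.87, 2.97, 4.7]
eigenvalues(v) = [(2.16+0j), (-0.2+2.55j), (-0.2-2.55j), (-3.68+0j)]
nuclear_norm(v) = 12.79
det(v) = -52.21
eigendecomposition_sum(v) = [[(0.79-0j),(0.08+0j),0.32-0.00j,(0.27-0j)], [(1.87-0j),0.20+0.00j,0.77-0.00j,0.65-0.00j], [(1.27-0j),0.13+0.00j,(0.52-0j),(0.44-0j)], [(1.9-0j),0.20+0.00j,(0.78-0j),0.66-0.00j]] + [[(-0.07+0.78j),0.19-0.16j,(0.43+0.07j),(-0.44-0.21j)],[-1.11-1.33j,-0.05+0.55j,-0.77+0.56j,(1.02-0.37j)],[(-0.57-0.71j),-0.03+0.29j,-0.41+0.29j,0.54-0.18j],[1.22-1.01j,(-0.5-0.04j),-0.51-0.70j,(0.33+0.93j)]] + [[(-0.07-0.78j), 0.19+0.16j, (0.43-0.07j), -0.44+0.21j], [(-1.11+1.33j), (-0.05-0.55j), (-0.77-0.56j), (1.02+0.37j)], [-0.57+0.71j, (-0.03-0.29j), -0.41-0.29j, 0.54+0.18j], [(1.22+1.01j), -0.50+0.04j, (-0.51+0.7j), (0.33-0.93j)]] + [[(-0.08-0j), (-0.37+0j), 0.64-0.00j, (-0.04+0j)], [(-0.39-0j), -1.75+0.00j, 3.09-0.00j, -0.17+0.00j], [0.24+0.00j, (1.07-0j), -1.88+0.00j, (0.1-0j)], [(0.07+0j), (0.33-0j), (-0.57+0j), 0.03-0.00j]]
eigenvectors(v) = [[0.26+0.00j, (0.21+0.21j), 0.21-0.21j, 0.17+0.00j],[(0.61+0j), -0.66+0.00j, -0.66-0.00j, (0.83+0j)],[0.42+0.00j, -0.35-0.01j, -0.35+0.01j, -0.51+0.00j],[(0.62+0j), 0.00-0.60j, 0.00+0.60j, (-0.15+0j)]]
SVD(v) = [[0.11, -0.25, 0.51, -0.82], [0.23, -0.86, -0.46, 0.00], [-0.37, 0.27, -0.69, -0.56], [-0.90, -0.36, 0.22, 0.13]] @ diag([4.940127772534218, 4.02305262437268, 2.93356321673354, 0.8955400750341428]) @ [[-0.85, -0.07, 0.46, -0.27], [-0.25, 0.47, -0.68, -0.51], [0.47, -0.03, 0.4, -0.79], [-0.08, -0.88, -0.41, -0.22]]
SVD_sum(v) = [[-0.44, -0.04, 0.24, -0.14], [-0.95, -0.08, 0.52, -0.3], [1.54, 0.13, -0.83, 0.48], [3.74, 0.32, -2.02, 1.17]] + [[0.25, -0.47, 0.68, 0.51],[0.86, -1.6, 2.35, 1.75],[-0.27, 0.51, -0.75, -0.56],[0.36, -0.67, 0.99, 0.73]] + [[0.7, -0.04, 0.6, -1.18],[-0.63, 0.04, -0.54, 1.07],[-0.94, 0.05, -0.81, 1.59],[0.31, -0.02, 0.26, -0.52]] + [[0.06, 0.64, 0.3, 0.16], [-0.00, -0.00, -0.0, -0.0], [0.04, 0.44, 0.21, 0.11], [-0.01, -0.11, -0.05, -0.03]]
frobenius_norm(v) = 7.07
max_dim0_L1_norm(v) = 7.14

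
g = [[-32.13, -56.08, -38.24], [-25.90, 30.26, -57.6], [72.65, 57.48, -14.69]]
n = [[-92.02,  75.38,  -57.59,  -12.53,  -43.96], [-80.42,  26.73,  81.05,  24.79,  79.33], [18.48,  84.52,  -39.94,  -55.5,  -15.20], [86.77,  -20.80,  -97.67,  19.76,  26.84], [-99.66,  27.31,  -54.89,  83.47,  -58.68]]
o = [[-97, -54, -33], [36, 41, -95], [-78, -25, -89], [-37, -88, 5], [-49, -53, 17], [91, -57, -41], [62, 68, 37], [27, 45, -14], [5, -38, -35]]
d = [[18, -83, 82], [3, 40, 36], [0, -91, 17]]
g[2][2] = -14.69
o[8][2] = -35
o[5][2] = -41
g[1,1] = 30.26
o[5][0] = 91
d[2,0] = 0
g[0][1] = -56.08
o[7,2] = -14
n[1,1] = 26.73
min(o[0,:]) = -97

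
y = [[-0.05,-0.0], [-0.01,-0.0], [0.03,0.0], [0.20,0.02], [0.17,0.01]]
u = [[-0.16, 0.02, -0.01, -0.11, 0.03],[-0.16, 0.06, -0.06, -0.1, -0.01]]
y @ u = [[0.01,-0.00,0.00,0.01,-0.00],[0.0,-0.00,0.0,0.00,-0.00],[-0.0,0.0,-0.0,-0.00,0.0],[-0.04,0.01,-0.0,-0.02,0.01],[-0.03,0.0,-0.0,-0.02,0.00]]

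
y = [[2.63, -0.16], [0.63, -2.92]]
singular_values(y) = [3.21, 2.36]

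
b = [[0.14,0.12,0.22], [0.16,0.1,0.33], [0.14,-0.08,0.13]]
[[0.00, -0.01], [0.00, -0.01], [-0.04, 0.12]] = b@ [[-0.23, 0.69],[0.19, -0.56],[0.06, -0.18]]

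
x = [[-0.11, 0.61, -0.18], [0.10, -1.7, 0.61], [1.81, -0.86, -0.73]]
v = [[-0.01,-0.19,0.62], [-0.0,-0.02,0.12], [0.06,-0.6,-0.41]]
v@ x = [[1.1, -0.22, -0.57], [0.22, -0.07, -0.1], [-0.81, 1.41, -0.08]]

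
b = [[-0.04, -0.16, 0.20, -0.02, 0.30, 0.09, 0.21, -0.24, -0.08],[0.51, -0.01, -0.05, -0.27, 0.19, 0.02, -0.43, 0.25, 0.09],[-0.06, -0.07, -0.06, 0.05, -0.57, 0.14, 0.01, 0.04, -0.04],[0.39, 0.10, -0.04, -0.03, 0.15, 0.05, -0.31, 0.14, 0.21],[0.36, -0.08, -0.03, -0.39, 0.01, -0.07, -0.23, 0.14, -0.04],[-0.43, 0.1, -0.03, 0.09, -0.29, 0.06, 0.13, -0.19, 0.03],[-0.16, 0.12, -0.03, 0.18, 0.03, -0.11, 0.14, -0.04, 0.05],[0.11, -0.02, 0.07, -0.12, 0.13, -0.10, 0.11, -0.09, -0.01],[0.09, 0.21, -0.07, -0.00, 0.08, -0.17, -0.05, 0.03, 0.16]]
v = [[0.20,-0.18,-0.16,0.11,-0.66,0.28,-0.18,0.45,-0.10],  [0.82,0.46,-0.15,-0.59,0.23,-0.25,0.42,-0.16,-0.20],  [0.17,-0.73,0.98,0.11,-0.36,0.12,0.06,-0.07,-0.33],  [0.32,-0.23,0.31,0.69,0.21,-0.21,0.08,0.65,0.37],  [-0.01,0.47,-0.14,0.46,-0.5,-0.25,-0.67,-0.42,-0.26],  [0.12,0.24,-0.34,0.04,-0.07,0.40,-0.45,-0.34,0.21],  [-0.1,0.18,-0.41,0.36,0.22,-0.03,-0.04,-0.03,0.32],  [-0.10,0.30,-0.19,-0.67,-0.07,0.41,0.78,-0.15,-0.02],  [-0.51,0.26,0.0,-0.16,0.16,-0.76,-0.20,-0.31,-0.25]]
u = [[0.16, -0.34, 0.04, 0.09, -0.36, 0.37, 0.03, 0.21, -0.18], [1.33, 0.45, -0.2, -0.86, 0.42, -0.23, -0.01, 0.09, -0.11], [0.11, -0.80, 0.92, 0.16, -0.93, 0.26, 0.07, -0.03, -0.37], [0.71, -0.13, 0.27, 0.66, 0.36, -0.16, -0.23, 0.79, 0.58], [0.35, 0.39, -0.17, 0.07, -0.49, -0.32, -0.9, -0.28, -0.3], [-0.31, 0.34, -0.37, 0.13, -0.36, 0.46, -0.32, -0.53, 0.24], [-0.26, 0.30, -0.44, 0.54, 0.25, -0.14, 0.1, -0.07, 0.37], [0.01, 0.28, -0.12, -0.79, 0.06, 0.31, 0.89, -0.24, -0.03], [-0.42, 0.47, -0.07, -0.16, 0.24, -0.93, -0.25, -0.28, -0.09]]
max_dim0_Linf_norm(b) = 0.57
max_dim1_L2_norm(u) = 1.73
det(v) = -0.02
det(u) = -0.02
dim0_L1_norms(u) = [3.66, 3.5, 2.6, 3.46, 3.47, 3.18, 2.8, 2.52, 2.27]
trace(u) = 1.93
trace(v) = 1.79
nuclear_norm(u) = 9.47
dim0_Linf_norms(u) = [1.33, 0.8, 0.92, 0.86, 0.93, 0.93, 0.9, 0.79, 0.58]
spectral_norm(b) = 1.27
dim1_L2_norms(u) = [0.7, 1.73, 1.61, 1.48, 1.28, 1.07, 0.94, 1.29, 1.22]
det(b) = -0.00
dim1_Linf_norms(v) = [0.66, 0.82, 0.98, 0.69, 0.67, 0.45, 0.41, 0.78, 0.76]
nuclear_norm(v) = 8.36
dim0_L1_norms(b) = [2.15, 0.87, 0.58, 1.15, 1.75, 0.81, 1.62, 1.16, 0.71]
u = b + v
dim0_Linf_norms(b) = [0.51, 0.21, 0.2, 0.39, 0.57, 0.17, 0.43, 0.25, 0.21]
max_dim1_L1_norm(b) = 1.82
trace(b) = 0.14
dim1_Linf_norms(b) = [0.3, 0.51, 0.57, 0.39, 0.39, 0.43, 0.18, 0.13, 0.21]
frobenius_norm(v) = 3.30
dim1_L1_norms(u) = [1.78, 3.7, 3.65, 3.89, 3.27, 3.06, 2.47, 2.73, 2.91]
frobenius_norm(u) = 3.89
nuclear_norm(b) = 3.28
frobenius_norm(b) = 1.62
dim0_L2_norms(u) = [1.67, 1.28, 1.16, 1.47, 1.34, 1.26, 1.35, 1.09, 0.9]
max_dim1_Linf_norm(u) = 1.33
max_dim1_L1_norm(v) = 3.28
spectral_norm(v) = 1.80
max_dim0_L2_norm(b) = 0.88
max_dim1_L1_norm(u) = 3.89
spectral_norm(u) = 2.12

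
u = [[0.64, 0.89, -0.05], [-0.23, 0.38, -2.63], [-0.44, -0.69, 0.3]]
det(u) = -0.013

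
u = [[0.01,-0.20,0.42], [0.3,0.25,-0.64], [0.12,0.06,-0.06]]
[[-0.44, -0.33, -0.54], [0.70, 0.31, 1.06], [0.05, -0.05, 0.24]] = u@ [[0.04, -0.70, 1.01], [-0.4, -0.36, 1.44], [-1.23, -0.95, -0.62]]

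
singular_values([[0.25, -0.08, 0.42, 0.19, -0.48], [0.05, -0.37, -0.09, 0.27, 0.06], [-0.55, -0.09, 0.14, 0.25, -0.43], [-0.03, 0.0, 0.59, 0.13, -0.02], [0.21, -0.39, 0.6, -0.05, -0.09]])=[1.1, 0.74, 0.5, 0.41, 0.24]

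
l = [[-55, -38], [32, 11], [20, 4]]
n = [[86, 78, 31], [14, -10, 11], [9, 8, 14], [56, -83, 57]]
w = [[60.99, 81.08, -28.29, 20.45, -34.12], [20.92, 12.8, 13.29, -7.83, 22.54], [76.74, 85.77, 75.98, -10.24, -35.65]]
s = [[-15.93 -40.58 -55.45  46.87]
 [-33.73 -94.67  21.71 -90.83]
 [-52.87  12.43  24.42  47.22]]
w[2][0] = 76.74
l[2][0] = 20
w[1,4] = 22.54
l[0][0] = -55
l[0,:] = [-55, -38]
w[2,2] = 75.98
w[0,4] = -34.12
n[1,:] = [14, -10, 11]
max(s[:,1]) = 12.43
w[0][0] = 60.99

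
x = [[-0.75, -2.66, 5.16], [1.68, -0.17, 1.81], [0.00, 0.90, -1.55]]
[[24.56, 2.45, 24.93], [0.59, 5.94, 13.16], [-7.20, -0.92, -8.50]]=x @ [[-2.57, 1.77, 3.3], [-3.97, 2.15, -2.62], [2.34, 1.84, 3.96]]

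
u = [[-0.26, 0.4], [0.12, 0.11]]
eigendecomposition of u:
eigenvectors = [[-0.97,-0.65], [0.25,-0.76]]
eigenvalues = [-0.36, 0.21]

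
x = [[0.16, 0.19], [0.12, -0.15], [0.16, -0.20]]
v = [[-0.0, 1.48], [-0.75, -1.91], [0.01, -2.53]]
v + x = [[0.16,1.67], [-0.63,-2.06], [0.17,-2.73]]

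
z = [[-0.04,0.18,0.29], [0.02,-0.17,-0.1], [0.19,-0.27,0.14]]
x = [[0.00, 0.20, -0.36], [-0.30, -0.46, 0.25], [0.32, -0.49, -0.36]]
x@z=[[-0.06, 0.06, -0.07], [0.05, -0.04, -0.01], [-0.09, 0.24, 0.09]]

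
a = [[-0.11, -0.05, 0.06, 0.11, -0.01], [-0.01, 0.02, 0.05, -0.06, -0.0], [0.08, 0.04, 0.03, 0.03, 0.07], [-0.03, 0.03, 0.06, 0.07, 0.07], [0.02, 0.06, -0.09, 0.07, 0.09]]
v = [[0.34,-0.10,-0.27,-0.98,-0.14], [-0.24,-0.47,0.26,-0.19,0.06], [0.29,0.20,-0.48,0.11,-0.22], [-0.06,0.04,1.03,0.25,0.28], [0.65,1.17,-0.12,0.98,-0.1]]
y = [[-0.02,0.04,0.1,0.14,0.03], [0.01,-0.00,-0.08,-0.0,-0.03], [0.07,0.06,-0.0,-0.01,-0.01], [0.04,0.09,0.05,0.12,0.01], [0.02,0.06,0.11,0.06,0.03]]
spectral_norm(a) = 0.19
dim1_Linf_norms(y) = [0.14, 0.08, 0.07, 0.12, 0.11]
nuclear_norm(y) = 0.49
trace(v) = -0.46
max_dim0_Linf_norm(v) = 1.17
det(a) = 0.00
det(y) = -0.00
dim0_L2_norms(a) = [0.14, 0.09, 0.14, 0.16, 0.13]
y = a @ v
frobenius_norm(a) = 0.30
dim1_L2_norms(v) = [1.09, 0.62, 0.64, 1.1, 1.67]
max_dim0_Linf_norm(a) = 0.11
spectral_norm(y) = 0.27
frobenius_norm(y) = 0.31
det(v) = 0.00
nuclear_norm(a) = 0.56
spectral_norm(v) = 1.87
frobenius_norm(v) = 2.44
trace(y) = 0.13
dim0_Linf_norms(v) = [0.65, 1.17, 1.03, 0.98, 0.28]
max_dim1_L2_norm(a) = 0.17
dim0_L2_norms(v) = [0.83, 1.28, 1.2, 1.43, 0.4]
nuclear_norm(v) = 4.12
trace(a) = 0.10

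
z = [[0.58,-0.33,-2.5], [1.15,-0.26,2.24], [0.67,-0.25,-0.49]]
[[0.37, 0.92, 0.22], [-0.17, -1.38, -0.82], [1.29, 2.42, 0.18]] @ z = [[1.42, -0.42, 1.03], [-2.24, 0.62, -2.26], [3.65, -1.1, 2.11]]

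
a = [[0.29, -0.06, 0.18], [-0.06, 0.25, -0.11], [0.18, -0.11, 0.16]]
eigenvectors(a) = [[-0.69,0.53,-0.49],[0.46,0.85,0.27],[-0.56,0.04,0.83]]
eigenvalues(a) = [0.47, 0.21, 0.02]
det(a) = 0.00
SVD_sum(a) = [[0.23,-0.15,0.18], [-0.15,0.1,-0.12], [0.18,-0.12,0.15]] + [[0.06,0.09,0.0], [0.09,0.15,0.01], [0.00,0.01,0.00]] + [[0.00,-0.00,-0.01], [-0.0,0.00,0.00], [-0.01,0.0,0.01]]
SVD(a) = [[-0.69, -0.53, -0.49], [0.46, -0.85, 0.27], [-0.56, -0.04, 0.83]] @ diag([0.4743997472700361, 0.20739701525202206, 0.01820323747794179]) @ [[-0.69, 0.46, -0.56], [-0.53, -0.85, -0.04], [-0.49, 0.27, 0.83]]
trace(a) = 0.70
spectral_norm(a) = 0.47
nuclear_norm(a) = 0.70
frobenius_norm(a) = 0.52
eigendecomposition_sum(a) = [[0.23, -0.15, 0.18], [-0.15, 0.1, -0.12], [0.18, -0.12, 0.15]] + [[0.06, 0.09, 0.00], [0.09, 0.15, 0.01], [0.00, 0.01, 0.00]] + [[0.00, -0.00, -0.01], [-0.0, 0.0, 0.0], [-0.01, 0.00, 0.01]]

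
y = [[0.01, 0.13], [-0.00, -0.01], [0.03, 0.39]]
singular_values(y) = [0.41, 0.0]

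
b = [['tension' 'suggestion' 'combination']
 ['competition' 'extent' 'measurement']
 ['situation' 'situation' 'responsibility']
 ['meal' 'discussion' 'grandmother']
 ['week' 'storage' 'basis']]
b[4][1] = 'storage'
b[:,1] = ['suggestion', 'extent', 'situation', 'discussion', 'storage']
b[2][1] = 'situation'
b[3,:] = ['meal', 'discussion', 'grandmother']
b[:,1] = ['suggestion', 'extent', 'situation', 'discussion', 'storage']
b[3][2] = 'grandmother'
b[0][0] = 'tension'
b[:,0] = ['tension', 'competition', 'situation', 'meal', 'week']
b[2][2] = 'responsibility'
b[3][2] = 'grandmother'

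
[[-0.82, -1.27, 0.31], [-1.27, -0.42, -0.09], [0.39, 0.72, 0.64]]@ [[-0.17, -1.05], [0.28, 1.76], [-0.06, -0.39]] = [[-0.23, -1.50], [0.1, 0.63], [0.1, 0.61]]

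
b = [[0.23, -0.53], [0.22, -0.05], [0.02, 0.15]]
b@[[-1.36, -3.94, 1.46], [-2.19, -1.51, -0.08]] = [[0.85, -0.11, 0.38], [-0.19, -0.79, 0.33], [-0.36, -0.31, 0.02]]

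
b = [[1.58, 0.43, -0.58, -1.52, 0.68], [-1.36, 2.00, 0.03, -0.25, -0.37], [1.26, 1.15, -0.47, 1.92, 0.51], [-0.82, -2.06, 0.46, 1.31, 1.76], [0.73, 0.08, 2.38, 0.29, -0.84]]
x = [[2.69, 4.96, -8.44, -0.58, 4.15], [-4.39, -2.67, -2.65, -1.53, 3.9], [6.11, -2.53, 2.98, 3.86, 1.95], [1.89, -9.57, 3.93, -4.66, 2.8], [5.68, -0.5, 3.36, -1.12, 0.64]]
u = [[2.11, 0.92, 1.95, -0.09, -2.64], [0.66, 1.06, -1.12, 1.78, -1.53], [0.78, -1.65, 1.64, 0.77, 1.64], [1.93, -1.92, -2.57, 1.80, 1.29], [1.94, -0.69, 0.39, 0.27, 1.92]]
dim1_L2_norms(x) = [10.98, 7.14, 8.44, 11.84, 6.74]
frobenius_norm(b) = 5.99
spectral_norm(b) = 3.62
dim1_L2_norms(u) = [4.01, 2.88, 3.05, 4.35, 2.86]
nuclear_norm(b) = 12.77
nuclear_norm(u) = 15.39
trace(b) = 3.58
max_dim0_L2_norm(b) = 3.12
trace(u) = 8.53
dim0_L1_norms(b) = [5.75, 5.72, 3.92, 5.29, 4.16]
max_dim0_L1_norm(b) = 5.75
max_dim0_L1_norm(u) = 9.02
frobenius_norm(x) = 20.70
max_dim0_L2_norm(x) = 11.4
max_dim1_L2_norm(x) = 11.84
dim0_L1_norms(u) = [7.42, 6.24, 7.67, 4.71, 9.02]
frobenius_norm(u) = 7.80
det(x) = 8435.40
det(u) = 108.92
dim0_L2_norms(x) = [9.98, 11.4, 10.67, 6.37, 6.67]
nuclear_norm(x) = 40.00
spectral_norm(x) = 14.69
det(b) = 77.48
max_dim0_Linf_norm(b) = 2.38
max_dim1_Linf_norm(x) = 9.57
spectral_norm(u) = 5.31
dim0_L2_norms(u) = [3.6, 2.98, 3.81, 2.66, 4.17]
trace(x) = -1.02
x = u @ b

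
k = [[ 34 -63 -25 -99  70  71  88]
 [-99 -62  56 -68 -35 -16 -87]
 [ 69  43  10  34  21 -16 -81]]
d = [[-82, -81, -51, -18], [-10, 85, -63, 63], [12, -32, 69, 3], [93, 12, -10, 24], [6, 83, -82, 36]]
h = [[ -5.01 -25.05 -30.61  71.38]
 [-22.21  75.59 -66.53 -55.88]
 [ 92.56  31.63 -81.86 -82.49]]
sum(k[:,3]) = -133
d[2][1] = -32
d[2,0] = 12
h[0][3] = 71.38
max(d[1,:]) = 85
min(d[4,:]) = -82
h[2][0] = 92.56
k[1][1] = -62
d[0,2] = -51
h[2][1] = 31.63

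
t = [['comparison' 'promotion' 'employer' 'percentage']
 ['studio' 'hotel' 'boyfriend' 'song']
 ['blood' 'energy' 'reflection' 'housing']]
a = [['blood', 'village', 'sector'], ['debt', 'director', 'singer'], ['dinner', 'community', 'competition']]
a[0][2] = 'sector'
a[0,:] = ['blood', 'village', 'sector']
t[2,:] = ['blood', 'energy', 'reflection', 'housing']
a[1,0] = 'debt'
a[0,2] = 'sector'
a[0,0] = 'blood'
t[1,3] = 'song'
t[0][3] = 'percentage'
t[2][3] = 'housing'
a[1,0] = 'debt'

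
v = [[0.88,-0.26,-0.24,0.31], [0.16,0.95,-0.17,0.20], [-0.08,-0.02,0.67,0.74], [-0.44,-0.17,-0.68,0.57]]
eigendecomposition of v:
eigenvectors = [[0.11-0.32j, (0.11+0.32j), 0.09-0.61j, 0.09+0.61j], [-0.03-0.18j, (-0.03+0.18j), (-0.68+0j), -0.68-0.00j], [-0.05-0.60j, -0.05+0.60j, (0.16+0.34j), 0.16-0.34j], [(0.7+0j), 0.70-0.00j, (-0.03+0.12j), -0.03-0.12j]]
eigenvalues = [(0.56+0.83j), (0.56-0.83j), (0.98+0.19j), (0.98-0.19j)]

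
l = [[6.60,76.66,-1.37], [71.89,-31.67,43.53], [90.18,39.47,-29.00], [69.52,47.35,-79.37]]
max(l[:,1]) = 76.66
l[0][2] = -1.37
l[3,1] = 47.35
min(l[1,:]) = -31.67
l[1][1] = -31.67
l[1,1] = -31.67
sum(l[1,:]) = 83.75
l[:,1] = [76.66, -31.67, 39.47, 47.35]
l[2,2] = -29.0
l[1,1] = -31.67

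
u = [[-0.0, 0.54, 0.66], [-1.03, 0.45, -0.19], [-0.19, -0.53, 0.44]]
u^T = [[-0.0, -1.03, -0.19],  [0.54, 0.45, -0.53],  [0.66, -0.19, 0.44]]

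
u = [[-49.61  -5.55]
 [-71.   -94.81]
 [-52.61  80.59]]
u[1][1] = -94.81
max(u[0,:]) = -5.55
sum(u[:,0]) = -173.22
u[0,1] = -5.55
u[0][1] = -5.55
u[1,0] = -71.0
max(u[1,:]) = -71.0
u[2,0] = -52.61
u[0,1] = -5.55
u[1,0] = -71.0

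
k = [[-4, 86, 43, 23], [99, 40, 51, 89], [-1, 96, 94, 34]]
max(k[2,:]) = 96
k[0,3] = 23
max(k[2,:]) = 96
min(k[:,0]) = -4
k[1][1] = 40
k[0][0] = -4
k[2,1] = 96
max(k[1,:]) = 99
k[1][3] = 89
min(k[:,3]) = 23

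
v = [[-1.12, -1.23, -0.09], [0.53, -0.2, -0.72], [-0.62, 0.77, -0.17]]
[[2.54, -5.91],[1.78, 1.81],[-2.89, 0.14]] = v@[[1.12, 2.87], [-3.03, 2.27], [-0.80, -1.03]]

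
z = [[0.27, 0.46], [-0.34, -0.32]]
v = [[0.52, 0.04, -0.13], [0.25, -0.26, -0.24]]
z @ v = [[0.26, -0.11, -0.15], [-0.26, 0.07, 0.12]]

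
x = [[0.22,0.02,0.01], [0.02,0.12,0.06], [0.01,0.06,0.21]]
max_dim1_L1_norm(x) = 0.28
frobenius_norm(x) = 0.34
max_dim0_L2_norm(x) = 0.22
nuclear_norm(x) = 0.55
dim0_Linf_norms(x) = [0.22, 0.12, 0.21]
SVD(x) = [[-0.52, 0.85, 0.1], [-0.42, -0.15, -0.9], [-0.75, -0.51, 0.43]] @ diag([0.2507864228159962, 0.2106059186904405, 0.08860765849356327]) @ [[-0.52, -0.42, -0.75], [0.85, -0.15, -0.51], [0.10, -0.90, 0.43]]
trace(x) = 0.55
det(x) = 0.00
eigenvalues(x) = [0.25, 0.21, 0.09]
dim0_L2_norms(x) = [0.22, 0.14, 0.22]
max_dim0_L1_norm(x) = 0.28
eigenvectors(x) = [[0.52, 0.85, 0.1], [0.42, -0.15, -0.90], [0.75, -0.51, 0.43]]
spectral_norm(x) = 0.25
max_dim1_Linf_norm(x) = 0.22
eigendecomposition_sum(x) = [[0.07, 0.05, 0.1], [0.05, 0.04, 0.08], [0.1, 0.08, 0.14]] + [[0.15, -0.03, -0.09], [-0.03, 0.0, 0.02], [-0.09, 0.02, 0.05]] + [[0.0, -0.01, 0.0], [-0.01, 0.07, -0.03], [0.0, -0.03, 0.02]]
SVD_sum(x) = [[0.07,  0.05,  0.10], [0.05,  0.04,  0.08], [0.1,  0.08,  0.14]] + [[0.15, -0.03, -0.09],[-0.03, 0.0, 0.02],[-0.09, 0.02, 0.05]] + [[0.0, -0.01, 0.00], [-0.01, 0.07, -0.03], [0.00, -0.03, 0.02]]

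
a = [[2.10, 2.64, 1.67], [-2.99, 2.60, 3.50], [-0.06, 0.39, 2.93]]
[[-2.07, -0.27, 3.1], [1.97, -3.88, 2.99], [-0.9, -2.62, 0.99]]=a @ [[-0.92, 0.38, 0.09],[0.17, 0.17, 0.97],[-0.35, -0.91, 0.21]]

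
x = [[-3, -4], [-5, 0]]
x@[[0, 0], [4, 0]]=[[-16, 0], [0, 0]]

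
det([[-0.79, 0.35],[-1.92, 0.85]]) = 0.000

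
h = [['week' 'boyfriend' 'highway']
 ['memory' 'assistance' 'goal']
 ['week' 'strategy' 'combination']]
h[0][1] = 'boyfriend'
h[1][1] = 'assistance'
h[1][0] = 'memory'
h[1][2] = 'goal'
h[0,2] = 'highway'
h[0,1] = 'boyfriend'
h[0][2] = 'highway'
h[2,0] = 'week'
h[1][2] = 'goal'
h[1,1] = 'assistance'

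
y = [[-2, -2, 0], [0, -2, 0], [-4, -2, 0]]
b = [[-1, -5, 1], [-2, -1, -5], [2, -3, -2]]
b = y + [[1, -3, 1], [-2, 1, -5], [6, -1, -2]]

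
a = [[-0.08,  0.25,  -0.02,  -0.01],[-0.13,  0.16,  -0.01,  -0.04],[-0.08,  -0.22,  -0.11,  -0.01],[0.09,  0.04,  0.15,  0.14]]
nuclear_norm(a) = 0.79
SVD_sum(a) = [[-0.03, 0.24, 0.04, 0.0], [-0.02, 0.17, 0.03, 0.00], [0.03, -0.22, -0.04, -0.00], [-0.01, 0.05, 0.01, 0.00]] + [[-0.05,0.00,-0.05,-0.03], [-0.07,0.00,-0.07,-0.05], [-0.07,0.00,-0.07,-0.06], [0.14,-0.01,0.13,0.10]] + [[-0.01, -0.0, 0.00, 0.01], [-0.03, -0.01, 0.01, 0.03], [-0.04, -0.01, 0.01, 0.04], [-0.04, -0.01, 0.01, 0.04]] + [[0.01, 0.01, -0.02, 0.02], [-0.01, -0.00, 0.02, -0.02], [0.00, 0.00, -0.01, 0.01], [0.00, 0.0, -0.00, 0.00]]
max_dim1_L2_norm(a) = 0.26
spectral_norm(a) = 0.38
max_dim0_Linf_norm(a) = 0.25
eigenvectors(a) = [[0.14+0.00j, -0.60-0.07j, -0.60+0.07j, -0.32+0.00j], [0.02+0.00j, (-0.22-0.38j), (-0.22+0.38j), -0.23+0.00j], [0.84+0.00j, 0.63+0.00j, (0.63-0j), (0.27+0j)], [(-0.53+0j), -0.21-0.09j, -0.21+0.09j, 0.88+0.00j]]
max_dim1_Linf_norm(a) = 0.25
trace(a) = 0.11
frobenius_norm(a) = 0.48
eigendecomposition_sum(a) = [[-0.02+0.00j, -0j, (-0.02+0j), -0.00+0.00j], [(-0+0j), 0.00-0.00j, (-0+0j), -0.00+0.00j], [(-0.12+0j), (0.02-0j), (-0.11+0j), -0.01+0.00j], [(0.08-0j), -0.01+0.00j, 0.07-0.00j, 0.00-0.00j]] + [[-0.02+0.08j, (0.12-0.04j), 0.01-0.00j, (0.02+0.02j)], [-0.06+0.02j, 0.07+0.05j, (0.01+0.01j), (-0+0.02j)], [(0.01-0.09j), (-0.12+0.06j), -0.01+0.00j, -0.02-0.02j], [(-0.02+0.03j), (0.05-0j), 0j, 0.00+0.01j]] + [[(-0.02-0.08j),(0.12+0.04j),(0.01+0j),0.02-0.02j], [(-0.06-0.02j),0.07-0.05j,(0.01-0.01j),(-0-0.02j)], [(0.01+0.09j),-0.12-0.06j,-0.01-0.00j,-0.02+0.02j], [(-0.02-0.03j),0.05+0.00j,0.00-0.00j,-0.01j]] + [[-0.02-0.00j, 0.01-0.00j, -0.03+0.00j, -0.05-0.00j],[-0.01-0.00j, 0.01-0.00j, -0.02+0.00j, (-0.03-0j)],[0.01+0.00j, -0.01+0.00j, 0.02-0.00j, 0.04+0.00j],[(0.05+0j), -0.04+0.00j, (0.07-0j), (0.13+0j)]]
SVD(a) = [[-0.66, -0.27, 0.13, 0.69], [-0.45, -0.4, 0.44, -0.67], [0.59, -0.42, 0.64, 0.27], [-0.14, 0.77, 0.62, 0.04]] @ diag([0.3809803783699764, 0.2782239231672025, 0.09014973909818229, 0.04145388299122061]) @ [[0.14,  -0.97,  -0.18,  -0.00], [0.63,  -0.03,  0.61,  0.47], [-0.69,  -0.13,  0.18,  0.69], [0.32,  0.18,  -0.75,  0.55]]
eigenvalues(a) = [(-0.12+0j), (0.05+0.14j), (0.05-0.14j), (0.14+0j)]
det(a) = -0.00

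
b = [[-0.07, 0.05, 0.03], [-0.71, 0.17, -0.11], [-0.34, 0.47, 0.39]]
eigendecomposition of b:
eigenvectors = [[(-0.28+0j), (0.07+0.02j), (0.07-0.02j)], [-0.73+0.00j, (-0.21+0.48j), -0.21-0.48j], [(0.63+0j), (0.85+0j), (0.85-0j)]]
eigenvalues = [(-0.01+0j), (0.25+0.26j), (0.25-0.26j)]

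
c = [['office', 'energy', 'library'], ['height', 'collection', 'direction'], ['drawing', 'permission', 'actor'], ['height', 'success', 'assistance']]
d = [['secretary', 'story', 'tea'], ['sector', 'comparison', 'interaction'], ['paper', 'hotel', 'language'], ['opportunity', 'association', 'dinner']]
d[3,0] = 'opportunity'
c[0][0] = 'office'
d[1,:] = ['sector', 'comparison', 'interaction']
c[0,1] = 'energy'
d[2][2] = 'language'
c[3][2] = 'assistance'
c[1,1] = 'collection'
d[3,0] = 'opportunity'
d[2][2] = 'language'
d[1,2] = 'interaction'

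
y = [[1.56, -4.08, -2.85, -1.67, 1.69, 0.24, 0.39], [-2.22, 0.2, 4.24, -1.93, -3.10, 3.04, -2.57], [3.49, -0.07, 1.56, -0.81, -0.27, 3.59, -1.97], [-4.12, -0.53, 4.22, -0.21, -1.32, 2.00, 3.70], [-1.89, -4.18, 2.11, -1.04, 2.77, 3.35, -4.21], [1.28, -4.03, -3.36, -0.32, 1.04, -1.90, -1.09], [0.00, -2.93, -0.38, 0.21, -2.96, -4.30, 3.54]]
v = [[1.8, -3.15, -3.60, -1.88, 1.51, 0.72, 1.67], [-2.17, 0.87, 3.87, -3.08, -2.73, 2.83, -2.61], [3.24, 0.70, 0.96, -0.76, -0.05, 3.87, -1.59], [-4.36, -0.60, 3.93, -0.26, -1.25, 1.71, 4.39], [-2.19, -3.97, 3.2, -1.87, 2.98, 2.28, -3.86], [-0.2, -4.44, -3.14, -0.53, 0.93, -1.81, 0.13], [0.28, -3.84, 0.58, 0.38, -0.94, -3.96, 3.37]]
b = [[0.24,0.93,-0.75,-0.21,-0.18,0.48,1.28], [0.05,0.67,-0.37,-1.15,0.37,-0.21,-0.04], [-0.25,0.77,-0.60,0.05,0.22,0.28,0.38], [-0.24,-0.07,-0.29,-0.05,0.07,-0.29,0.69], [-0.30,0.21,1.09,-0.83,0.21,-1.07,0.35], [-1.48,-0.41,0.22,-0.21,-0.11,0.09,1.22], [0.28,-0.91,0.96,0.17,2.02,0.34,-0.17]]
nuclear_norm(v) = 40.79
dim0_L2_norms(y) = [6.46, 7.7, 7.89, 2.91, 5.64, 7.71, 7.47]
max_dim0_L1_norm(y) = 18.72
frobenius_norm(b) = 4.57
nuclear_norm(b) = 10.54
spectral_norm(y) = 11.33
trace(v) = 7.91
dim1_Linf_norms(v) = [3.6, 3.87, 3.87, 4.39, 3.97, 4.44, 3.96]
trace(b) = 0.39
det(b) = -4.29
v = y + b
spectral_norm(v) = 11.11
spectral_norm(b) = 2.83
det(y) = 11838.00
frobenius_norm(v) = 17.79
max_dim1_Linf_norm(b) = 2.02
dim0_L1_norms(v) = [14.24, 17.57, 19.28, 8.76, 10.39, 17.18, 17.62]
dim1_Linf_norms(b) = [1.28, 1.15, 0.77, 0.69, 1.09, 1.48, 2.02]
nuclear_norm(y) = 39.28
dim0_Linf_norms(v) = [4.36, 4.44, 3.93, 3.08, 2.98, 3.96, 4.39]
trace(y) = 7.52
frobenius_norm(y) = 17.85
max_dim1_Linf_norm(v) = 4.44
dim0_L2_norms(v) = [6.51, 7.86, 8.05, 4.19, 4.68, 7.11, 7.59]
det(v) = 43347.16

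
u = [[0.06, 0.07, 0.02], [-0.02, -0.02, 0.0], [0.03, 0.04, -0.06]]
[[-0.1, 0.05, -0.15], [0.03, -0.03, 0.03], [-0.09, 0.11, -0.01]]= u@[[0.01, 2.32, 1.24], [-1.52, -0.91, -2.85], [0.44, -1.30, -1.08]]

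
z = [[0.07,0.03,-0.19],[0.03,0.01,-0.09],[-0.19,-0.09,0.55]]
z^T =[[0.07, 0.03, -0.19],[0.03, 0.01, -0.09],[-0.19, -0.09, 0.55]]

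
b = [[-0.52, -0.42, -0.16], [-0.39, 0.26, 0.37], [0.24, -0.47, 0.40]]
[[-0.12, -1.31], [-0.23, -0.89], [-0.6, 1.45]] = b @[[0.08, 2.80], [0.54, -0.75], [-0.91, 1.07]]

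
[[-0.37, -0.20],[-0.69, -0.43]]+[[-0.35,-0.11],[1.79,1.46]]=[[-0.72, -0.31], [1.1, 1.03]]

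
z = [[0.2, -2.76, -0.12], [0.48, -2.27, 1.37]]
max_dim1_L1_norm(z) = 4.12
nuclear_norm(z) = 4.82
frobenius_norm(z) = 3.86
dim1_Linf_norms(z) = [2.76, 2.27]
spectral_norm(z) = 3.70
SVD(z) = [[-0.72, -0.70],  [-0.70, 0.72]] @ diag([3.6967985823144494, 1.1251134350801593]) @ [[-0.13, 0.96, -0.23], [0.18, 0.26, 0.95]]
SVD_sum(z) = [[0.34, -2.56, 0.62], [0.33, -2.48, 0.6]] + [[-0.14, -0.2, -0.74], [0.15, 0.21, 0.77]]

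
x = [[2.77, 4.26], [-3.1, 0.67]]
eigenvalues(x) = [(1.72+3.48j), (1.72-3.48j)]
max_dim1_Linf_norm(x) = 4.26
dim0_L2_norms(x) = [4.16, 4.31]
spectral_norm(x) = 5.26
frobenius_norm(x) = 5.99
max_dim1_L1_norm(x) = 7.03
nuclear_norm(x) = 8.12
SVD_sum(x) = [[3.42, 3.66], [-1.11, -1.19]] + [[-0.65, 0.60], [-1.99, 1.86]]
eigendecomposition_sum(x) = [[1.38+1.48j, (2.13-1.05j)], [-1.55+0.77j, (0.34+2j)]] + [[(1.38-1.48j), 2.13+1.05j], [-1.55-0.77j, 0.33-2.00j]]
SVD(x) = [[-0.95, 0.31], [0.31, 0.95]] @ diag([5.261659253421463, 2.8625760952128934]) @ [[-0.68, -0.73], [-0.73, 0.68]]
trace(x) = 3.44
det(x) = 15.06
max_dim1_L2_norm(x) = 5.08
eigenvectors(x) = [[(0.76+0j), 0.76-0.00j],[-0.19+0.62j, -0.19-0.62j]]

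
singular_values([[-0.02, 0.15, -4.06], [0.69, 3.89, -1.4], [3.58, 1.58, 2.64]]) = [5.51, 4.71, 1.96]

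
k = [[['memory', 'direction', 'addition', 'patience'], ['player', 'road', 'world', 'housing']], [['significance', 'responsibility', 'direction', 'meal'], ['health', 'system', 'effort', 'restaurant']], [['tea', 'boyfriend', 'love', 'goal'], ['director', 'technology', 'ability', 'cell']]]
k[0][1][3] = 'housing'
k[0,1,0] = 'player'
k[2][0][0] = 'tea'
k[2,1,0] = 'director'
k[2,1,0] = 'director'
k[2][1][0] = 'director'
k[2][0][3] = 'goal'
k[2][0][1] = 'boyfriend'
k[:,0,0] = ['memory', 'significance', 'tea']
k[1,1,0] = 'health'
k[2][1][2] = 'ability'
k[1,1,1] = 'system'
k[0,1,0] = 'player'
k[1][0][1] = 'responsibility'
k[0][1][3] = 'housing'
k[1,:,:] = [['significance', 'responsibility', 'direction', 'meal'], ['health', 'system', 'effort', 'restaurant']]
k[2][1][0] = 'director'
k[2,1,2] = 'ability'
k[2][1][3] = 'cell'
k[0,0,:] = ['memory', 'direction', 'addition', 'patience']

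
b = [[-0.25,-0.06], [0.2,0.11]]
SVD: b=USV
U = [[-0.75, 0.66], [0.66, 0.75]]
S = [0.34, 0.05]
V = [[0.94, 0.35], [-0.35, 0.94]]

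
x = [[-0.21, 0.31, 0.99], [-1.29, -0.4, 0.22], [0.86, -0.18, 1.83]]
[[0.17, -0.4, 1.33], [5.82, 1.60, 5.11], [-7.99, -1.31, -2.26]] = x@[[-5.42, -1.01, -3.84], [2.04, -0.93, -0.09], [-1.62, -0.33, 0.56]]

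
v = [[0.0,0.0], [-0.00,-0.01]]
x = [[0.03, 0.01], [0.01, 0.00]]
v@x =[[0.0,0.00], [-0.00,0.00]]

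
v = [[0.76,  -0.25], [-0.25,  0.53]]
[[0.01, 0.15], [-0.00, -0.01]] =v@[[0.01, 0.22], [-0.0, 0.08]]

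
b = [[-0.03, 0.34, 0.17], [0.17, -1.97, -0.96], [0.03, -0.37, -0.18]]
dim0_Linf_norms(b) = [0.17, 1.97, 0.96]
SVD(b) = [[-0.17, -0.97, -0.17], [0.97, -0.13, -0.21], [0.18, -0.2, 0.96]] @ diag([2.2686959670797666, 0.0039209306349693345, 0.0017986825624039325]) @ [[0.08, -0.90, -0.44],[0.22, 0.44, -0.87],[-0.97, 0.03, -0.24]]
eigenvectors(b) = [[(-0.17+0j),(-0.81+0j),-0.81-0.00j], [0.97+0.00j,-0.02+0.25j,(-0.02-0.25j)], [(0.18+0j),(-0.11-0.51j),(-0.11+0.51j)]]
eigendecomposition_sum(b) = [[-0.03+0.00j,  0.34-0.00j,  (0.17-0j)],[(0.17-0j),  (-1.97+0j),  -0.96+0.00j],[(0.03-0j),  -0.37+0.00j,  -0.18+0.00j]] + [[(-0+0j), -0.00+0.00j, 0.00+0.00j], [0j, 0j, -0j], [(-0-0j), (-0-0j), 0.00+0.00j]] + [[-0.00-0.00j, (-0-0j), 0.00-0.00j], [-0j, -0j, 0.00+0.00j], [(-0+0j), -0.00+0.00j, 0.00-0.00j]]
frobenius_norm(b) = 2.27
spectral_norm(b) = 2.27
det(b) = -0.00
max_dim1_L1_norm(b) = 3.1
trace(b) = -2.18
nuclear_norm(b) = 2.27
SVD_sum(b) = [[-0.03, 0.34, 0.17],[0.17, -1.97, -0.96],[0.03, -0.37, -0.18]] + [[-0.00, -0.00, 0.0], [-0.00, -0.0, 0.0], [-0.0, -0.00, 0.00]] + [[0.00, -0.00, 0.00],[0.0, -0.00, 0.00],[-0.0, 0.0, -0.00]]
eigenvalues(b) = [(-2.18+0j), (-0+0j), (-0-0j)]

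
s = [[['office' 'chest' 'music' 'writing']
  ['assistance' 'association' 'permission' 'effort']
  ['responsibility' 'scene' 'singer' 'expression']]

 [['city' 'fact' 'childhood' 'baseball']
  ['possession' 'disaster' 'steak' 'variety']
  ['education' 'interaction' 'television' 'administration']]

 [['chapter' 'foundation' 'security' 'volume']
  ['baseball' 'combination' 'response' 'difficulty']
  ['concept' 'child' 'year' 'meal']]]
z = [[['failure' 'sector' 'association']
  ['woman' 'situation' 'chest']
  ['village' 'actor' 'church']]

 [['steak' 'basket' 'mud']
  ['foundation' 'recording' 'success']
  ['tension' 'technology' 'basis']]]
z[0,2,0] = 'village'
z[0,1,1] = 'situation'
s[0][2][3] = 'expression'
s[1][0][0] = 'city'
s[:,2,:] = [['responsibility', 'scene', 'singer', 'expression'], ['education', 'interaction', 'television', 'administration'], ['concept', 'child', 'year', 'meal']]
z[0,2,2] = 'church'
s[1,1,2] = 'steak'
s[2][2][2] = 'year'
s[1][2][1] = 'interaction'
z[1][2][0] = 'tension'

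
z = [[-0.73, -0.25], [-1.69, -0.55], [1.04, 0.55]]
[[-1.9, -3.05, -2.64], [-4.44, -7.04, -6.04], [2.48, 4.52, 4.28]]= z@[[3.02, 3.87, 2.72], [-1.2, 0.9, 2.63]]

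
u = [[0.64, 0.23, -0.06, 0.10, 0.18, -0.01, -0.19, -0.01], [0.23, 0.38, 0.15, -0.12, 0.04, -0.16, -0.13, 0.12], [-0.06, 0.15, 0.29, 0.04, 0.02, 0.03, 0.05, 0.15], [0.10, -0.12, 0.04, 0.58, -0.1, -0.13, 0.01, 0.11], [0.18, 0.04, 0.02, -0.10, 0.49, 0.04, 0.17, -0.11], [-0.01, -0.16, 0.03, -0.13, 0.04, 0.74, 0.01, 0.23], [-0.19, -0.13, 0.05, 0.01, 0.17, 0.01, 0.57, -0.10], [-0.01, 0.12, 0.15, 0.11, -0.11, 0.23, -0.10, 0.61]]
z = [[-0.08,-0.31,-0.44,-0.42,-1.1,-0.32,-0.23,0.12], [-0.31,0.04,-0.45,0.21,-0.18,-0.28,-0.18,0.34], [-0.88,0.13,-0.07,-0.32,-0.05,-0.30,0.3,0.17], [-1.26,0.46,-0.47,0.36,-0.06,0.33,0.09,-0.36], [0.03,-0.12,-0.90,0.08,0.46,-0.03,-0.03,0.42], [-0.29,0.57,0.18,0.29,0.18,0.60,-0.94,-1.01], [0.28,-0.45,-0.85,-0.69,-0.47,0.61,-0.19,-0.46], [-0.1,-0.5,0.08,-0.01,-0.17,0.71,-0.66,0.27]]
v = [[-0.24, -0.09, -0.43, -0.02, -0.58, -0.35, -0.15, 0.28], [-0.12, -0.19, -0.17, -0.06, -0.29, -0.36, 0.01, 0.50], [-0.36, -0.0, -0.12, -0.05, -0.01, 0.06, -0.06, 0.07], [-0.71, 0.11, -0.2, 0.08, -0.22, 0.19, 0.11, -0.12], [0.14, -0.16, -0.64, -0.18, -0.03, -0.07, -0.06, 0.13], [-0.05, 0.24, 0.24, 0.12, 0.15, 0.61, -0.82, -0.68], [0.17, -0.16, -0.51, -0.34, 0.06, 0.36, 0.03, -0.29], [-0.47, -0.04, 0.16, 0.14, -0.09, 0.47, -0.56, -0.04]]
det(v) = 0.00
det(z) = -0.01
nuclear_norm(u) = 4.30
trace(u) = 4.30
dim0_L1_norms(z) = [3.23, 2.58, 3.44, 2.38, 2.67, 3.18, 2.62, 3.15]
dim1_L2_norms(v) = [0.9, 0.74, 0.4, 0.82, 0.72, 1.29, 0.81, 0.9]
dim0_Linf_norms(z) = [1.26, 0.57, 0.9, 0.69, 1.1, 0.71, 0.94, 1.01]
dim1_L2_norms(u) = [0.74, 0.54, 0.37, 0.63, 0.57, 0.8, 0.65, 0.7]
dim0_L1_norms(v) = [2.26, 0.99, 2.47, 0.99, 1.43, 2.47, 1.8, 2.11]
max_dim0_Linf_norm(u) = 0.74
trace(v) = 0.10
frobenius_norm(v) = 2.41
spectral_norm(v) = 1.66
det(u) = 0.00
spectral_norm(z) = 2.00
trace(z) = 1.39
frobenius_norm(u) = 1.81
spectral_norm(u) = 0.97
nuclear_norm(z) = 8.99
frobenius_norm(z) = 3.69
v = u @ z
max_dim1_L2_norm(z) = 1.68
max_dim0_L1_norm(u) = 1.44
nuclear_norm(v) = 5.25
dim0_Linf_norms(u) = [0.64, 0.38, 0.29, 0.58, 0.49, 0.74, 0.57, 0.61]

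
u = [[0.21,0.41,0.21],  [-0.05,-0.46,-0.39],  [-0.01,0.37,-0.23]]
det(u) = 0.04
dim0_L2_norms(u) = [0.22, 0.72, 0.5]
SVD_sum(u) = [[0.10, 0.43, 0.22], [-0.12, -0.51, -0.26], [0.05, 0.19, 0.1]] + [[0.00, -0.00, 0.01],[-0.01, 0.06, -0.12],[-0.03, 0.18, -0.33]] + [[0.11, -0.02, -0.02],[0.08, -0.01, -0.01],[-0.03, 0.00, 0.00]]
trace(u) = -0.48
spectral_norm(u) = 0.80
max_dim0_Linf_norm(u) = 0.46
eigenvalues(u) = [(0.18+0j), (-0.33+0.37j), (-0.33-0.37j)]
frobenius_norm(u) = 0.90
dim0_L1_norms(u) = [0.27, 1.24, 0.83]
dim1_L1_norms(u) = [0.83, 0.9, 0.61]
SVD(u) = [[0.62, -0.02, -0.78], [-0.73, 0.33, -0.59], [0.27, 0.94, 0.19]] @ diag([0.7959537981227353, 0.3989647317193788, 0.14030215286329925]) @ [[0.21, 0.87, 0.44], [-0.08, 0.47, -0.88], [-0.98, 0.15, 0.16]]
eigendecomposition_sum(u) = [[(0.18+0j), (0.11+0j), -0.01+0.00j], [-0.01+0.00j, -0.00+0.00j, 0j], [(-0.01+0j), (-0.01+0j), 0.00+0.00j]] + [[(0.01+0j), (0.15-0.07j), 0.11+0.12j], [-0.02-0.01j, -0.23+0.14j, (-0.2-0.17j)], [0.00+0.02j, (0.19+0.18j), -0.12+0.23j]] + [[(0.01-0j), 0.15+0.07j, 0.11-0.12j], [(-0.02+0.01j), -0.23-0.14j, -0.20+0.17j], [-0.02j, 0.19-0.18j, (-0.12-0.23j)]]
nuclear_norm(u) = 1.34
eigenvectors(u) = [[1.00+0.00j, 0.40+0.04j, (0.4-0.04j)], [(-0.04+0j), (-0.65+0j), -0.65-0.00j], [-0.06+0.00j, (0.17+0.62j), (0.17-0.62j)]]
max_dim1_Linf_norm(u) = 0.46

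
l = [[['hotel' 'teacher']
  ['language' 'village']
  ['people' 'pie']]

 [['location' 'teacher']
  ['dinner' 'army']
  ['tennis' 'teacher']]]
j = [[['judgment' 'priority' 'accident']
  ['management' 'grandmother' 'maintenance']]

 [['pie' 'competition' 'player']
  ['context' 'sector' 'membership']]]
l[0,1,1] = 'village'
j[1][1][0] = 'context'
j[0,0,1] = 'priority'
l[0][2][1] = 'pie'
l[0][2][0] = 'people'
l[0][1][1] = 'village'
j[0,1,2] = 'maintenance'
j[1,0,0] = 'pie'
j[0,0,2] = 'accident'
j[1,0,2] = 'player'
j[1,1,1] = 'sector'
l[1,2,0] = 'tennis'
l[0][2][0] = 'people'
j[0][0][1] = 'priority'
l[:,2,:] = [['people', 'pie'], ['tennis', 'teacher']]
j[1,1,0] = 'context'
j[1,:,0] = ['pie', 'context']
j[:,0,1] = ['priority', 'competition']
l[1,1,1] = 'army'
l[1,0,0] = 'location'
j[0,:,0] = ['judgment', 'management']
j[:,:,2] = [['accident', 'maintenance'], ['player', 'membership']]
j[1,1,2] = 'membership'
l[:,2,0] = ['people', 'tennis']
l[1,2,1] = 'teacher'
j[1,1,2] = 'membership'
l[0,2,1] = 'pie'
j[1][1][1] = 'sector'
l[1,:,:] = [['location', 'teacher'], ['dinner', 'army'], ['tennis', 'teacher']]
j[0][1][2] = 'maintenance'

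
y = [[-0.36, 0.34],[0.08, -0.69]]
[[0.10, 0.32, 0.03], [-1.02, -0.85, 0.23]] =y@[[1.24,0.3,-0.43], [1.62,1.27,-0.38]]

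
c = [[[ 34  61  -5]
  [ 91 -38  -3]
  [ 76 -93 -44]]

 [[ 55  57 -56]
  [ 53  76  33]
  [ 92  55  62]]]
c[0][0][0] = 34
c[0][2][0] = 76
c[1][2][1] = 55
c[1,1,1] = 76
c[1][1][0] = 53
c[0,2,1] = -93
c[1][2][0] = 92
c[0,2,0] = 76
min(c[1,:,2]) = -56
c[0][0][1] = 61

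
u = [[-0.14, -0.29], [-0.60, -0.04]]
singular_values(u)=[0.63, 0.27]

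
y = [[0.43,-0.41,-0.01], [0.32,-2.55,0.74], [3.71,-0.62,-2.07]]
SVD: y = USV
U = [[-0.11, -0.13, -0.99], [-0.12, -0.98, 0.15], [-0.99, 0.13, 0.09]]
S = [4.33, 2.67, 0.08]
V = [[-0.86,  0.22,  0.45],[0.04,  0.93,  -0.37],[-0.5,  -0.30,  -0.81]]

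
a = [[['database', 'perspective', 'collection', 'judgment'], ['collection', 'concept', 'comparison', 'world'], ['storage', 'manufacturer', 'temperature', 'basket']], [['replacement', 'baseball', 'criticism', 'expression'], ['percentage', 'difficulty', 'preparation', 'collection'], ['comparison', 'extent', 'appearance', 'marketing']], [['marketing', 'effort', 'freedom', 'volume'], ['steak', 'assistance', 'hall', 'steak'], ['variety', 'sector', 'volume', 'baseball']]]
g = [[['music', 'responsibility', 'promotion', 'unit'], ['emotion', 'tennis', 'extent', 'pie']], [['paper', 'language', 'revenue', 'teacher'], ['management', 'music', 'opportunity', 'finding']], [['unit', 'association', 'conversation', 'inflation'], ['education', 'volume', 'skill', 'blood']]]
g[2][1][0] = 'education'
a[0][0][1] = 'perspective'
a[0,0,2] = 'collection'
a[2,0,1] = 'effort'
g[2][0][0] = 'unit'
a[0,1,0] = 'collection'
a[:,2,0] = ['storage', 'comparison', 'variety']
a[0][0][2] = 'collection'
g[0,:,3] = ['unit', 'pie']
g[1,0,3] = 'teacher'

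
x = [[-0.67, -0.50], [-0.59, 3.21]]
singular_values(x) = [3.29, 0.74]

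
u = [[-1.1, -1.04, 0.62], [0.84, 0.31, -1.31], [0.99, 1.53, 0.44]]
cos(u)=[[0.44,-1.02,-0.52], [1.13,2.57,0.23], [-0.33,-0.03,1.69]]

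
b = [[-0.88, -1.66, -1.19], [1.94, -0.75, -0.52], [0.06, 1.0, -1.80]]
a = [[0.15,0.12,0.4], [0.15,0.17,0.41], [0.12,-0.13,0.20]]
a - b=[[1.03, 1.78, 1.59],[-1.79, 0.92, 0.93],[0.06, -1.13, 2.00]]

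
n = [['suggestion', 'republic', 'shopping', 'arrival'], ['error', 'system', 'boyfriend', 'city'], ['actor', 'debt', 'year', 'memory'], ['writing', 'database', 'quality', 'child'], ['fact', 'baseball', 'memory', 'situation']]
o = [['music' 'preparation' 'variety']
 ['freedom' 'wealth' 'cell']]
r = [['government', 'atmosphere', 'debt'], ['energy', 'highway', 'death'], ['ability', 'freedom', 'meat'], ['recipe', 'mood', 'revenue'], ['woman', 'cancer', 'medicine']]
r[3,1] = 'mood'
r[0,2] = 'debt'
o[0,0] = 'music'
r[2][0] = 'ability'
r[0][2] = 'debt'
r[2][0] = 'ability'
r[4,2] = 'medicine'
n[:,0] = ['suggestion', 'error', 'actor', 'writing', 'fact']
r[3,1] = 'mood'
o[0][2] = 'variety'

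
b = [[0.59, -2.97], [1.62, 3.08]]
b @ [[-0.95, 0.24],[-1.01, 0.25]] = [[2.44, -0.60], [-4.65, 1.16]]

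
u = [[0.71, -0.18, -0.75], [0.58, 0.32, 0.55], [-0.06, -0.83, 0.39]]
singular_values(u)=[1.09, 0.92, 0.8]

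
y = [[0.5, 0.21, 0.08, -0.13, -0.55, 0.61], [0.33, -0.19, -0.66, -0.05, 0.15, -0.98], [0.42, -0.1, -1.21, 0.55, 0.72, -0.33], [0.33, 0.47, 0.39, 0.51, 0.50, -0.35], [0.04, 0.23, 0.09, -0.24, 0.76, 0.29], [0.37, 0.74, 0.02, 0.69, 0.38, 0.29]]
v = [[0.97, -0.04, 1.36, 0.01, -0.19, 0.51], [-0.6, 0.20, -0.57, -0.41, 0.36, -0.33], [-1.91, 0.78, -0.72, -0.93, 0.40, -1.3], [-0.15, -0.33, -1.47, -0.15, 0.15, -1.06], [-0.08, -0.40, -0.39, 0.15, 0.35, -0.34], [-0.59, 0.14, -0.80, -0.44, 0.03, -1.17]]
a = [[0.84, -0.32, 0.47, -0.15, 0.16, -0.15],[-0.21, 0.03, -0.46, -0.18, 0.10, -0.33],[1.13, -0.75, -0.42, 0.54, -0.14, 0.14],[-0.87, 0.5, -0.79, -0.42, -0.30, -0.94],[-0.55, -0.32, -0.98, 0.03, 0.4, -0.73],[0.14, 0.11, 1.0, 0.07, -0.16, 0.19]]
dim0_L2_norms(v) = [2.31, 0.97, 2.38, 1.13, 0.69, 2.16]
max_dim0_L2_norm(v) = 2.38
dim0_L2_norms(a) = [1.76, 1.02, 1.79, 0.73, 0.58, 1.27]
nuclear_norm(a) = 5.82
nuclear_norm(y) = 6.13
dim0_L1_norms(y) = [1.99, 1.94, 2.45, 2.17, 3.06, 2.85]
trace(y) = 0.66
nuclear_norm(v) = 7.03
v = y @ a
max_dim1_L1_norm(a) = 3.82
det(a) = 0.00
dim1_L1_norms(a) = [2.09, 1.31, 3.12, 3.82, 3.01, 1.67]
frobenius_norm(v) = 4.28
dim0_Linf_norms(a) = [1.13, 0.75, 1.0, 0.54, 0.4, 0.94]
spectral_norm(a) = 2.45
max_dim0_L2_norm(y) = 1.44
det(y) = -0.26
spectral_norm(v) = 3.84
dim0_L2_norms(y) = [0.88, 0.95, 1.44, 1.06, 1.35, 1.32]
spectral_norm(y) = 1.98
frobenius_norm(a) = 3.13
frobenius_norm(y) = 2.90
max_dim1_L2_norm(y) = 1.61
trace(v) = -0.52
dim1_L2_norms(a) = [1.05, 0.64, 1.53, 1.67, 1.43, 1.05]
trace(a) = 0.62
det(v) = 0.00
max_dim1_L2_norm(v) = 2.74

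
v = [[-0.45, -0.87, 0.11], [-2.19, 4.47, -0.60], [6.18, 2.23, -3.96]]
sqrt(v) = [[(0.17+0.85j), -0.33+0.14j, 0.03-0.03j], [(-1.04+0.27j), 2.03+0.02j, (-0.15+0.14j)], [(-0.14-2.23j), 0.28-0.64j, (-0.02+1.99j)]]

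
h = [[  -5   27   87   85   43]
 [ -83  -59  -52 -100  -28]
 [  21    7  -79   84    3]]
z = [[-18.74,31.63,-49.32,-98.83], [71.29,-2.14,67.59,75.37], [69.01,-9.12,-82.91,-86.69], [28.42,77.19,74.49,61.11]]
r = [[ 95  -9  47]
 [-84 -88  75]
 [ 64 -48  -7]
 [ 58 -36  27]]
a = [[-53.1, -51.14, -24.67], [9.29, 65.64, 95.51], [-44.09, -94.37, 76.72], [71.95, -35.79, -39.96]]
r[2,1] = -48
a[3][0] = 71.95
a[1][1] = 65.64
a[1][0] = 9.29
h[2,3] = 84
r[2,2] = -7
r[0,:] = [95, -9, 47]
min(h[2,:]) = -79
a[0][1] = -51.14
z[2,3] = -86.69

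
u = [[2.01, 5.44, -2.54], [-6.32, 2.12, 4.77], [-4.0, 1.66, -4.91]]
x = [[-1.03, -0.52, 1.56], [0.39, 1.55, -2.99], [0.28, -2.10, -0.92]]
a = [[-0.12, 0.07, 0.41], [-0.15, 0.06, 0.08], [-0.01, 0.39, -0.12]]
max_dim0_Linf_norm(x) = 2.99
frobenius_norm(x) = 4.54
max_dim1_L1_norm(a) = 0.6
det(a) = -0.02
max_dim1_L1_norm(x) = 4.93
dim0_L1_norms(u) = [12.33, 9.22, 12.22]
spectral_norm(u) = 8.52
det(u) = -304.33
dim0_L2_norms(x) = [1.14, 2.66, 3.5]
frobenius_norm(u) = 12.25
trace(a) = -0.18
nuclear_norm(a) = 0.97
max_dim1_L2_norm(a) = 0.43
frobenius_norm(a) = 0.62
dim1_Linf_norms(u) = [5.44, 6.32, 4.91]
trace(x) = -0.40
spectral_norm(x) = 3.83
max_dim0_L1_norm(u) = 12.33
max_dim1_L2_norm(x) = 3.39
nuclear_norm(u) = 20.73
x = u @ a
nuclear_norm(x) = 6.86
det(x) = 6.23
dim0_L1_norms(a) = [0.28, 0.52, 0.61]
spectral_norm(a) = 0.46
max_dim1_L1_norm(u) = 13.21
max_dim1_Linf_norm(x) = 2.99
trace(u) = -0.78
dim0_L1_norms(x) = [1.7, 4.17, 5.47]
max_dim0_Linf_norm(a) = 0.41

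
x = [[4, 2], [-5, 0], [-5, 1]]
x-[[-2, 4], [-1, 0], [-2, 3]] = [[6, -2], [-4, 0], [-3, -2]]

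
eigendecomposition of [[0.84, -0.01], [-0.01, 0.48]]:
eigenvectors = [[1.00, 0.03],[-0.03, 1.00]]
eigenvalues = [0.84, 0.48]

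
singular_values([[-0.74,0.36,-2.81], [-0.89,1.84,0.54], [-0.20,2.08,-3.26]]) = [4.74, 2.21, 0.8]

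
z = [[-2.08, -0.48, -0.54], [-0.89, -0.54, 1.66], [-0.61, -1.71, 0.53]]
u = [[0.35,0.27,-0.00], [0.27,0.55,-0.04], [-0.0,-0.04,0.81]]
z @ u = [[-0.86, -0.80, -0.42], [-0.46, -0.6, 1.37], [-0.68, -1.13, 0.50]]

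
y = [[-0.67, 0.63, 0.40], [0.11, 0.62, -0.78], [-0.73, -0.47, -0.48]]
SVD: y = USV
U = [[0.73, 0.69, 0.02],[0.68, -0.72, 0.12],[0.10, -0.08, -0.99]]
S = [1.01, 1.0, 0.99]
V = [[-0.48, 0.83, -0.29], [-0.48, 0.02, 0.88], [0.73, 0.56, 0.39]]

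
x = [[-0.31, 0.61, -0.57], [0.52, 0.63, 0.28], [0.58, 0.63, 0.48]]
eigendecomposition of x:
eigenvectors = [[0.05,-0.87,-0.59], [-0.62,0.37,0.22], [-0.78,0.33,0.78]]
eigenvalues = [0.94, -0.35, 0.21]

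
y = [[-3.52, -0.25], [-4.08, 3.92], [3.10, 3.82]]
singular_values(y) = [6.3, 5.38]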